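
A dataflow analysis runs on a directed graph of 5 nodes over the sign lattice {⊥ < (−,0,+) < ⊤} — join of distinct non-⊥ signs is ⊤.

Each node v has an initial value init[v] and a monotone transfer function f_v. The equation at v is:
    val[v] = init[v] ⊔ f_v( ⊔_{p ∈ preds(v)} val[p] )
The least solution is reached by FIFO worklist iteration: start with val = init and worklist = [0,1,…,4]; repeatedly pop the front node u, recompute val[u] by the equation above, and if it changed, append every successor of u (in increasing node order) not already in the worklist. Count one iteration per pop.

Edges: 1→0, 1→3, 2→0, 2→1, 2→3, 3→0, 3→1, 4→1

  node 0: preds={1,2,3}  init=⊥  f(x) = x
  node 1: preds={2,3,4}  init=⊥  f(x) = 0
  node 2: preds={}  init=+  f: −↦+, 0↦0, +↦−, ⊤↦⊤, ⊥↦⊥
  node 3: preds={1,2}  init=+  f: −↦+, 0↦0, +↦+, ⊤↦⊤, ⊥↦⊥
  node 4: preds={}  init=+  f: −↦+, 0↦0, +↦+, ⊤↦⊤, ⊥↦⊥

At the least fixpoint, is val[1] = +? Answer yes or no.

Worklist (7 pops):
  #1 pop 0: in=+ → + (was ⊥); enqueue []
  #2 pop 1: in=+ → 0 (was ⊥); enqueue [0]
  #3 pop 2: in=⊥ → + (no change)
  #4 pop 3: in=⊤ → ⊤ (was +); enqueue [1]
  #5 pop 4: in=⊥ → + (no change)
  #6 pop 0: in=⊤ → ⊤ (was +); enqueue []
  #7 pop 1: in=⊤ → 0 (no change)

Fixpoint:
  val[0] = ⊤
  val[1] = 0
  val[2] = +
  val[3] = ⊤
  val[4] = +

no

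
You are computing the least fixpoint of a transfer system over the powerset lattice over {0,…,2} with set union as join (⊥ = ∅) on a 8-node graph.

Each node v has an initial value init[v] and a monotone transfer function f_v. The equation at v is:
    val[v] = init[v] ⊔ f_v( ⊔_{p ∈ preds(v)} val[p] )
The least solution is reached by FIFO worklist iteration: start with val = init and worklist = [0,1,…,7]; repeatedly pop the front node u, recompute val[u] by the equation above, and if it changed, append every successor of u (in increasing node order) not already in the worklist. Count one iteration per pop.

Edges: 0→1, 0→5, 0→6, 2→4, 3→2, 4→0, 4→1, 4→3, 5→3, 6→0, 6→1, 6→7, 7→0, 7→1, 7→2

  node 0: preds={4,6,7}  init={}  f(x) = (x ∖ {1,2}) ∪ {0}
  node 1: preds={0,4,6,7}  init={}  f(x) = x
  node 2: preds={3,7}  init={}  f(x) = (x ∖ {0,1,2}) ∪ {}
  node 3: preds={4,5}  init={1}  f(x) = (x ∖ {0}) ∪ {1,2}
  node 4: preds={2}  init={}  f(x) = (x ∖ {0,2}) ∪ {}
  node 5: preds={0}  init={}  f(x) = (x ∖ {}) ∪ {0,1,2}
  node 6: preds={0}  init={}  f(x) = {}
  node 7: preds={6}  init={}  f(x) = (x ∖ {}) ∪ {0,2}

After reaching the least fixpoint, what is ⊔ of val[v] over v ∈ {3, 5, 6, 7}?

{0,1,2}

Trace (12 dequeues):
  [1] u=0 | in {} | out {0} | prev {} | push {}
  [2] u=1 | in {0} | out {0} | prev {} | push {}
  [3] u=2 | in {1} | out {} | ==
  [4] u=3 | in {} | out {1,2} | prev {1} | push {2}
  [5] u=4 | in {} | out {} | ==
  [6] u=5 | in {0} | out {0,1,2} | prev {} | push {3}
  [7] u=6 | in {0} | out {} | ==
  [8] u=7 | in {} | out {0,2} | prev {} | push {0,1}
  [9] u=2 | in {0,1,2} | out {} | ==
  [10] u=3 | in {0,1,2} | out {1,2} | ==
  [11] u=0 | in {0,2} | out {0} | ==
  [12] u=1 | in {0,2} | out {0,2} | prev {0} | push {}

Converged values:
  [0] {0}
  [1] {0,2}
  [2] {}
  [3] {1,2}
  [4] {}
  [5] {0,1,2}
  [6] {}
  [7] {0,2}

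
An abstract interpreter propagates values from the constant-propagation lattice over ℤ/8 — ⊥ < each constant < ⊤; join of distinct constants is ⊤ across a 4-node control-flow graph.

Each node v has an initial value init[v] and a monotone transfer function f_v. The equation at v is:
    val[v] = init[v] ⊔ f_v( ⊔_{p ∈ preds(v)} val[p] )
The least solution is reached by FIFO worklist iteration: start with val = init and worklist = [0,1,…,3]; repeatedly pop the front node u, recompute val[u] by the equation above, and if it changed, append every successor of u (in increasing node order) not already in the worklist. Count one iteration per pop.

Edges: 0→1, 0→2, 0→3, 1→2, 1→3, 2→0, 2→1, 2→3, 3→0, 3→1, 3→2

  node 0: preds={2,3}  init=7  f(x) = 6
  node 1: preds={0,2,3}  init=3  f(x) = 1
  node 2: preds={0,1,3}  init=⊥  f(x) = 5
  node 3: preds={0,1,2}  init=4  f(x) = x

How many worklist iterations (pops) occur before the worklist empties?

Iteration log — 7 steps:
  step 1. node 0  ⊔preds=4  new=⊤  old=7  +wl: 
  step 2. node 1  ⊔preds=⊤  new=⊤  old=3  +wl: 
  step 3. node 2  ⊔preds=⊤  new=5  old=⊥  +wl: 0,1
  step 4. node 3  ⊔preds=⊤  new=⊤  old=4  +wl: 2
  step 5. node 0  ⊔preds=⊤  new=⊤  stable
  step 6. node 1  ⊔preds=⊤  new=⊤  stable
  step 7. node 2  ⊔preds=⊤  new=5  stable

Least fixpoint reached:
  node 0: ⊤
  node 1: ⊤
  node 2: 5
  node 3: ⊤

7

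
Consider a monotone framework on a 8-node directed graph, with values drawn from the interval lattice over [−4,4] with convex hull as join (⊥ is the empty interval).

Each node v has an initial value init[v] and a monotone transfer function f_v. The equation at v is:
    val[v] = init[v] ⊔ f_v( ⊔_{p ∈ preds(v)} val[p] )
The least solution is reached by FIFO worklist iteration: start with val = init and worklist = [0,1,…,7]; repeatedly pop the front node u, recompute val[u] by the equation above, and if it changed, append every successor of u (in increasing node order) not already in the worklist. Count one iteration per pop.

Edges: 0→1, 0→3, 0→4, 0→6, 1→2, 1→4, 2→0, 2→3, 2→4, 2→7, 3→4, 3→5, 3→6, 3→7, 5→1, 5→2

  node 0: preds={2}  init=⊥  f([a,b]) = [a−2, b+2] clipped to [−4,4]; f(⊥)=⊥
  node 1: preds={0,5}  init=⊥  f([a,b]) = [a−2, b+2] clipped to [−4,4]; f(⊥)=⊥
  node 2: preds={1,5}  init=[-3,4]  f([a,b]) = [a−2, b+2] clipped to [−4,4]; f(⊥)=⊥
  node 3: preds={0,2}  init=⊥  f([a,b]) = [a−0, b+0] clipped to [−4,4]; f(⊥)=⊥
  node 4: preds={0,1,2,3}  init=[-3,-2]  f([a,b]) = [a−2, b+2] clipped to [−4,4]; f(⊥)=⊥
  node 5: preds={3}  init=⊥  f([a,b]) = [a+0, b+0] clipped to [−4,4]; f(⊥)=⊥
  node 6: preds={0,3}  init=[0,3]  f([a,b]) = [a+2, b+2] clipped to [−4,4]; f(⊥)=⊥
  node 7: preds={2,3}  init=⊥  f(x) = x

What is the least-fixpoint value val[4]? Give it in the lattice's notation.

Trace (11 dequeues):
  [1] u=0 | in [-3,4] | out [-4,4] | prev ⊥ | push {}
  [2] u=1 | in [-4,4] | out [-4,4] | prev ⊥ | push {}
  [3] u=2 | in [-4,4] | out [-4,4] | prev [-3,4] | push {0}
  [4] u=3 | in [-4,4] | out [-4,4] | prev ⊥ | push {}
  [5] u=4 | in [-4,4] | out [-4,4] | prev [-3,-2] | push {}
  [6] u=5 | in [-4,4] | out [-4,4] | prev ⊥ | push {1,2}
  [7] u=6 | in [-4,4] | out [-2,4] | prev [0,3] | push {}
  [8] u=7 | in [-4,4] | out [-4,4] | prev ⊥ | push {}
  [9] u=0 | in [-4,4] | out [-4,4] | ==
  [10] u=1 | in [-4,4] | out [-4,4] | ==
  [11] u=2 | in [-4,4] | out [-4,4] | ==

Converged values:
  [0] [-4,4]
  [1] [-4,4]
  [2] [-4,4]
  [3] [-4,4]
  [4] [-4,4]
  [5] [-4,4]
  [6] [-2,4]
  [7] [-4,4]

[-4,4]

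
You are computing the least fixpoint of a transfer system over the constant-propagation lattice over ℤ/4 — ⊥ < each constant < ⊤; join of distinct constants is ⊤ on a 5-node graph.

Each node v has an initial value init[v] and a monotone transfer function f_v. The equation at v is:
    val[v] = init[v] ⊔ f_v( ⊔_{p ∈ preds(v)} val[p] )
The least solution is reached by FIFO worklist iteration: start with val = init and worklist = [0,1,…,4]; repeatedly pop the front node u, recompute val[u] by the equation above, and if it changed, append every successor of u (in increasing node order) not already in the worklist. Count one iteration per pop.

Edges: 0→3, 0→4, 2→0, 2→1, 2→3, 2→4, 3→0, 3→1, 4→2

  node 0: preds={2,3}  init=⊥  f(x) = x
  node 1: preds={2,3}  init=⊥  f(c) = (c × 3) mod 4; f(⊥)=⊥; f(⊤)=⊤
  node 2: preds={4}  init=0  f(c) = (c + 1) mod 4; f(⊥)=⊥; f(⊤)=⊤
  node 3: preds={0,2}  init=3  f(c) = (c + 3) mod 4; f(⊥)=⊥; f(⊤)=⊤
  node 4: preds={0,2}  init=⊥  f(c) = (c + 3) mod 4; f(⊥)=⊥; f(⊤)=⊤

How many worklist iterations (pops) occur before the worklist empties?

12

Iteration log — 12 steps:
  step 1. node 0  ⊔preds=⊤  new=⊤  old=⊥  +wl: 
  step 2. node 1  ⊔preds=⊤  new=⊤  old=⊥  +wl: 
  step 3. node 2  ⊔preds=⊥  new=0  stable
  step 4. node 3  ⊔preds=⊤  new=⊤  old=3  +wl: 0,1
  step 5. node 4  ⊔preds=⊤  new=⊤  old=⊥  +wl: 2
  step 6. node 0  ⊔preds=⊤  new=⊤  stable
  step 7. node 1  ⊔preds=⊤  new=⊤  stable
  step 8. node 2  ⊔preds=⊤  new=⊤  old=0  +wl: 0,1,3,4
  step 9. node 0  ⊔preds=⊤  new=⊤  stable
  step 10. node 1  ⊔preds=⊤  new=⊤  stable
  step 11. node 3  ⊔preds=⊤  new=⊤  stable
  step 12. node 4  ⊔preds=⊤  new=⊤  stable

Least fixpoint reached:
  node 0: ⊤
  node 1: ⊤
  node 2: ⊤
  node 3: ⊤
  node 4: ⊤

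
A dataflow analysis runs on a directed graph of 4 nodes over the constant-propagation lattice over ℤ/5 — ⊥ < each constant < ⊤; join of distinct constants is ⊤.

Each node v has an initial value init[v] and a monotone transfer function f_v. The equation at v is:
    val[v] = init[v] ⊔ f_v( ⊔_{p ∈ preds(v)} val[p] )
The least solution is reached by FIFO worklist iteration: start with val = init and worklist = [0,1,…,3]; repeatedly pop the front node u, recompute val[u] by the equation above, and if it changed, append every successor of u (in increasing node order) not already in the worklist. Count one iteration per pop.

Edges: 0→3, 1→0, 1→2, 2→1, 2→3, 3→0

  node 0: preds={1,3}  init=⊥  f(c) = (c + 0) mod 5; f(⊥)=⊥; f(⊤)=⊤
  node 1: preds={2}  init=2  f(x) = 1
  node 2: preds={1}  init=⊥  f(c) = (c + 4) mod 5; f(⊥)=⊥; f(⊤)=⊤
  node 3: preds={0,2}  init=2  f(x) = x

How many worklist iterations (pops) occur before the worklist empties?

7

Iteration log — 7 steps:
  step 1. node 0  ⊔preds=2  new=2  old=⊥  +wl: 
  step 2. node 1  ⊔preds=⊥  new=⊤  old=2  +wl: 0
  step 3. node 2  ⊔preds=⊤  new=⊤  old=⊥  +wl: 1
  step 4. node 3  ⊔preds=⊤  new=⊤  old=2  +wl: 
  step 5. node 0  ⊔preds=⊤  new=⊤  old=2  +wl: 3
  step 6. node 1  ⊔preds=⊤  new=⊤  stable
  step 7. node 3  ⊔preds=⊤  new=⊤  stable

Least fixpoint reached:
  node 0: ⊤
  node 1: ⊤
  node 2: ⊤
  node 3: ⊤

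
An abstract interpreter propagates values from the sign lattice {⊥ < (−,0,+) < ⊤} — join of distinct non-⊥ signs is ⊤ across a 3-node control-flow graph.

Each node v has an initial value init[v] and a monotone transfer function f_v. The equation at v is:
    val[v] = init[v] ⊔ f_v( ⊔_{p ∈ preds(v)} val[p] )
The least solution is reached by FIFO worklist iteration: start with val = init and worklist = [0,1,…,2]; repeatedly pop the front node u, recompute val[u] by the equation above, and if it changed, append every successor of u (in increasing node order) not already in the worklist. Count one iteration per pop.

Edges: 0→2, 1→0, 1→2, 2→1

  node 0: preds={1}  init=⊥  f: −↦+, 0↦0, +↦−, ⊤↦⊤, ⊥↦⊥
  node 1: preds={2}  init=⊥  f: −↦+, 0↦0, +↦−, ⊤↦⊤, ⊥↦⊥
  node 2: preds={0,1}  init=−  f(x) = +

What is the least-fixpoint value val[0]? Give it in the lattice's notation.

⊤

Trace (8 dequeues):
  [1] u=0 | in ⊥ | out ⊥ | ==
  [2] u=1 | in − | out + | prev ⊥ | push {0}
  [3] u=2 | in + | out ⊤ | prev − | push {1}
  [4] u=0 | in + | out − | prev ⊥ | push {2}
  [5] u=1 | in ⊤ | out ⊤ | prev + | push {0}
  [6] u=2 | in ⊤ | out ⊤ | ==
  [7] u=0 | in ⊤ | out ⊤ | prev − | push {2}
  [8] u=2 | in ⊤ | out ⊤ | ==

Converged values:
  [0] ⊤
  [1] ⊤
  [2] ⊤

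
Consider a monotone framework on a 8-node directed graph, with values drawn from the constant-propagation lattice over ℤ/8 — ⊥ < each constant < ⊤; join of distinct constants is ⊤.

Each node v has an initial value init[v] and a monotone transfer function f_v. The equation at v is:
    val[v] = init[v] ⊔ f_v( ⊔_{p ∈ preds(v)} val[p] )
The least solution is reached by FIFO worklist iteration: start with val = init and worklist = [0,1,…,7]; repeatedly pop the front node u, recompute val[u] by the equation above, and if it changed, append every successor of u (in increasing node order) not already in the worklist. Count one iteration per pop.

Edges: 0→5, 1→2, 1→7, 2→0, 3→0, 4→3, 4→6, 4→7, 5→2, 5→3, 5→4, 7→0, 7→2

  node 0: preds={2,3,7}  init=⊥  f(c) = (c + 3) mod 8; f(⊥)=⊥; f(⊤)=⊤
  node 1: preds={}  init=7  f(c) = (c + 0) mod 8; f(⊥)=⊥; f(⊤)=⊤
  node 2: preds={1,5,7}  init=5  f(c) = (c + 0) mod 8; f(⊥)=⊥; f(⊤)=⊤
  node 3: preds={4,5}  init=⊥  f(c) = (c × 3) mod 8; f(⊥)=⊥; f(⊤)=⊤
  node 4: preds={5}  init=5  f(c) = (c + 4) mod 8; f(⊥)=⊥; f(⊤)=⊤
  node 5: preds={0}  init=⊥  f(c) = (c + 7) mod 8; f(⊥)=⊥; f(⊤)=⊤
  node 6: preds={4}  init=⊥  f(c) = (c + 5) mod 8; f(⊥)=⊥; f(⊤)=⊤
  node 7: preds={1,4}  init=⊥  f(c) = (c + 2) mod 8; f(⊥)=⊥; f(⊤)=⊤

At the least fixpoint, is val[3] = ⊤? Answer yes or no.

Trace (19 dequeues):
  [1] u=0 | in 5 | out 0 | prev ⊥ | push {}
  [2] u=1 | in ⊥ | out 7 | ==
  [3] u=2 | in 7 | out ⊤ | prev 5 | push {0}
  [4] u=3 | in 5 | out 7 | prev ⊥ | push {}
  [5] u=4 | in ⊥ | out 5 | ==
  [6] u=5 | in 0 | out 7 | prev ⊥ | push {2,3,4}
  [7] u=6 | in 5 | out 2 | prev ⊥ | push {}
  [8] u=7 | in ⊤ | out ⊤ | prev ⊥ | push {}
  [9] u=0 | in ⊤ | out ⊤ | prev 0 | push {5}
  [10] u=2 | in ⊤ | out ⊤ | ==
  [11] u=3 | in ⊤ | out ⊤ | prev 7 | push {0}
  [12] u=4 | in 7 | out ⊤ | prev 5 | push {3,6,7}
  [13] u=5 | in ⊤ | out ⊤ | prev 7 | push {2,4}
  [14] u=0 | in ⊤ | out ⊤ | ==
  [15] u=3 | in ⊤ | out ⊤ | ==
  [16] u=6 | in ⊤ | out ⊤ | prev 2 | push {}
  [17] u=7 | in ⊤ | out ⊤ | ==
  [18] u=2 | in ⊤ | out ⊤ | ==
  [19] u=4 | in ⊤ | out ⊤ | ==

Converged values:
  [0] ⊤
  [1] 7
  [2] ⊤
  [3] ⊤
  [4] ⊤
  [5] ⊤
  [6] ⊤
  [7] ⊤

yes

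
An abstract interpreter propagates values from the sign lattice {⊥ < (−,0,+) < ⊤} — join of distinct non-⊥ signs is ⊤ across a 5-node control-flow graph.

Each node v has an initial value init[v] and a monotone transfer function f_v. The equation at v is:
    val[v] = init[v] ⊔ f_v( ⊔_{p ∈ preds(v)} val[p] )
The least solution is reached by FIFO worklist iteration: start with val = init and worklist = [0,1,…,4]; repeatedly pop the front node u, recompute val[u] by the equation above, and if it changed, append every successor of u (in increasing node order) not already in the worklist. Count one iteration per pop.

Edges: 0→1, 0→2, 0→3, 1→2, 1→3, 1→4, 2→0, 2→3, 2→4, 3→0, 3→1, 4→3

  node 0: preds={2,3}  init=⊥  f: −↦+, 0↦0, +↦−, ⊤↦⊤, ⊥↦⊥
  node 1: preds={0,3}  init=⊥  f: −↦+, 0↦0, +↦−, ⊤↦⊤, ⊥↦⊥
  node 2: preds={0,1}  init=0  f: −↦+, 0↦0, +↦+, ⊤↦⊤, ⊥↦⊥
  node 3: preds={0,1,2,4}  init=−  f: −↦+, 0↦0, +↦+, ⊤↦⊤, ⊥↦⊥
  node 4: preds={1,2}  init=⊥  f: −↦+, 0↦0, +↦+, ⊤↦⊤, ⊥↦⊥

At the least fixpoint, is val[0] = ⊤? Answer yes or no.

yes

Trace (8 dequeues):
  [1] u=0 | in ⊤ | out ⊤ | prev ⊥ | push {}
  [2] u=1 | in ⊤ | out ⊤ | prev ⊥ | push {}
  [3] u=2 | in ⊤ | out ⊤ | prev 0 | push {0}
  [4] u=3 | in ⊤ | out ⊤ | prev − | push {1}
  [5] u=4 | in ⊤ | out ⊤ | prev ⊥ | push {3}
  [6] u=0 | in ⊤ | out ⊤ | ==
  [7] u=1 | in ⊤ | out ⊤ | ==
  [8] u=3 | in ⊤ | out ⊤ | ==

Converged values:
  [0] ⊤
  [1] ⊤
  [2] ⊤
  [3] ⊤
  [4] ⊤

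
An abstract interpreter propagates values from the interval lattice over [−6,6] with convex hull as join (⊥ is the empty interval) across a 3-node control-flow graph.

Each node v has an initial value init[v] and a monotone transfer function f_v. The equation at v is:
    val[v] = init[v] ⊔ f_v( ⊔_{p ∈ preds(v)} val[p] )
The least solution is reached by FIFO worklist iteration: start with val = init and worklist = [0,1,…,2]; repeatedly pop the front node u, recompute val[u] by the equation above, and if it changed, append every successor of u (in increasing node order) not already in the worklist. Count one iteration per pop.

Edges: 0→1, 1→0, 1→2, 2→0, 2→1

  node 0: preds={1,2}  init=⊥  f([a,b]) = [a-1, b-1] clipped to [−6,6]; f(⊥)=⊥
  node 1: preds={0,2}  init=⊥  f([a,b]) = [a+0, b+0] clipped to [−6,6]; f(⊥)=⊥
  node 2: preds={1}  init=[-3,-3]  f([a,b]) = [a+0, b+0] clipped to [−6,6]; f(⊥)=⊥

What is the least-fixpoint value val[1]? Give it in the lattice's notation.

Worklist (12 pops):
  #1 pop 0: in=[-3,-3] → [-4,-4] (was ⊥); enqueue []
  #2 pop 1: in=[-4,-3] → [-4,-3] (was ⊥); enqueue [0]
  #3 pop 2: in=[-4,-3] → [-4,-3] (was [-3,-3]); enqueue [1]
  #4 pop 0: in=[-4,-3] → [-5,-4] (was [-4,-4]); enqueue []
  #5 pop 1: in=[-5,-3] → [-5,-3] (was [-4,-3]); enqueue [0,2]
  #6 pop 0: in=[-5,-3] → [-6,-4] (was [-5,-4]); enqueue [1]
  #7 pop 2: in=[-5,-3] → [-5,-3] (was [-4,-3]); enqueue [0]
  #8 pop 1: in=[-6,-3] → [-6,-3] (was [-5,-3]); enqueue [2]
  #9 pop 0: in=[-6,-3] → [-6,-4] (no change)
  #10 pop 2: in=[-6,-3] → [-6,-3] (was [-5,-3]); enqueue [0,1]
  #11 pop 0: in=[-6,-3] → [-6,-4] (no change)
  #12 pop 1: in=[-6,-3] → [-6,-3] (no change)

Fixpoint:
  val[0] = [-6,-4]
  val[1] = [-6,-3]
  val[2] = [-6,-3]

[-6,-3]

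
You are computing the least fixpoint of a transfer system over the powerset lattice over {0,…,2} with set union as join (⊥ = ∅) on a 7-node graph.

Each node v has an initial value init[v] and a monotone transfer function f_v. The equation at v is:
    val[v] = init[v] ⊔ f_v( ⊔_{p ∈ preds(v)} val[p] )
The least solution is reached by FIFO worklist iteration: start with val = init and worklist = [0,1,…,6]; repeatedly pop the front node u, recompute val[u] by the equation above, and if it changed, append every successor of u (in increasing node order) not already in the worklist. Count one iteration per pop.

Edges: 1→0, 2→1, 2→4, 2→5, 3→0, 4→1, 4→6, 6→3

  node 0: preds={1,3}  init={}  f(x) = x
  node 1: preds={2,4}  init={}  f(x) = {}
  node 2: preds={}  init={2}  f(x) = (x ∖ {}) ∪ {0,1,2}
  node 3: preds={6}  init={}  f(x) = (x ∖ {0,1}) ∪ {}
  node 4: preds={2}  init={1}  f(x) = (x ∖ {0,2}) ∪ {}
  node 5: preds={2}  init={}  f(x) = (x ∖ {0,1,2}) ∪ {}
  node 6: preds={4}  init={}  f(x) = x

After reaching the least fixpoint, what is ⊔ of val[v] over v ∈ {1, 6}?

{1}

Worklist (9 pops):
  #1 pop 0: in={} → {} (no change)
  #2 pop 1: in={1,2} → {} (no change)
  #3 pop 2: in={} → {0,1,2} (was {2}); enqueue [1]
  #4 pop 3: in={} → {} (no change)
  #5 pop 4: in={0,1,2} → {1} (no change)
  #6 pop 5: in={0,1,2} → {} (no change)
  #7 pop 6: in={1} → {1} (was {}); enqueue [3]
  #8 pop 1: in={0,1,2} → {} (no change)
  #9 pop 3: in={1} → {} (no change)

Fixpoint:
  val[0] = {}
  val[1] = {}
  val[2] = {0,1,2}
  val[3] = {}
  val[4] = {1}
  val[5] = {}
  val[6] = {1}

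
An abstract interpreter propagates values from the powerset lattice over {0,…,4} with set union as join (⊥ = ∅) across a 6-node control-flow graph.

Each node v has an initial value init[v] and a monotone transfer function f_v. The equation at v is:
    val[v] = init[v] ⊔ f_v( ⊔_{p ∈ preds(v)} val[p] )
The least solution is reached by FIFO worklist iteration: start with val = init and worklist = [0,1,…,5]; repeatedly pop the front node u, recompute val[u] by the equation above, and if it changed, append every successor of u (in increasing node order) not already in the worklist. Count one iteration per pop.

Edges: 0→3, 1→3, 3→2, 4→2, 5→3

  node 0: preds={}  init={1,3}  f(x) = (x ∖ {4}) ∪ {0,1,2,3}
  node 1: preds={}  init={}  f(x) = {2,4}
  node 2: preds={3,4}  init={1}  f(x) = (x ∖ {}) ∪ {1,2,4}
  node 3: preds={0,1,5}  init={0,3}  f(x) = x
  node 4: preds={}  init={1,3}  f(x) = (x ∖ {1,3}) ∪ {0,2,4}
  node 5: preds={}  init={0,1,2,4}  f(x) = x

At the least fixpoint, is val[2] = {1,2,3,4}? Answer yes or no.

no

Worklist (7 pops):
  #1 pop 0: in={} → {0,1,2,3} (was {1,3}); enqueue []
  #2 pop 1: in={} → {2,4} (was {}); enqueue []
  #3 pop 2: in={0,1,3} → {0,1,2,3,4} (was {1}); enqueue []
  #4 pop 3: in={0,1,2,3,4} → {0,1,2,3,4} (was {0,3}); enqueue [2]
  #5 pop 4: in={} → {0,1,2,3,4} (was {1,3}); enqueue []
  #6 pop 5: in={} → {0,1,2,4} (no change)
  #7 pop 2: in={0,1,2,3,4} → {0,1,2,3,4} (no change)

Fixpoint:
  val[0] = {0,1,2,3}
  val[1] = {2,4}
  val[2] = {0,1,2,3,4}
  val[3] = {0,1,2,3,4}
  val[4] = {0,1,2,3,4}
  val[5] = {0,1,2,4}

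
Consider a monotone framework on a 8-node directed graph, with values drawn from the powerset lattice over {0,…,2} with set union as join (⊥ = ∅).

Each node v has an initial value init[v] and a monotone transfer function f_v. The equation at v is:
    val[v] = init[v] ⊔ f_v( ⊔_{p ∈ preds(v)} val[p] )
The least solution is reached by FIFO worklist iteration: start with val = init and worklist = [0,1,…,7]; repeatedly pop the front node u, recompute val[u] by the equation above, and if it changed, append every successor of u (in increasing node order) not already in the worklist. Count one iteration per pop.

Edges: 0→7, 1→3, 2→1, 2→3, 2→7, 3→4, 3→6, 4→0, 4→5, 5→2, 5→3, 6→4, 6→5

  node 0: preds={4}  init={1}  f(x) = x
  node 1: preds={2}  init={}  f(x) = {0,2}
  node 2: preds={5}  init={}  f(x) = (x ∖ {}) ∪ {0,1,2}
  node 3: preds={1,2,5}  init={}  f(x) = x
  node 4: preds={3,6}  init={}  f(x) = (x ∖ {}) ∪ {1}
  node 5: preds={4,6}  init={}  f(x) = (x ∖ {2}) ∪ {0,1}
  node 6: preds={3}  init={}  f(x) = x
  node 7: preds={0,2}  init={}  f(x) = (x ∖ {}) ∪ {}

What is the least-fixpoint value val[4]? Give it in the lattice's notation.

{0,1,2}

Iteration log — 15 steps:
  step 1. node 0  ⊔preds={}  new={1}  stable
  step 2. node 1  ⊔preds={}  new={0,2}  old={}  +wl: 
  step 3. node 2  ⊔preds={}  new={0,1,2}  old={}  +wl: 1
  step 4. node 3  ⊔preds={0,1,2}  new={0,1,2}  old={}  +wl: 
  step 5. node 4  ⊔preds={0,1,2}  new={0,1,2}  old={}  +wl: 0
  step 6. node 5  ⊔preds={0,1,2}  new={0,1}  old={}  +wl: 2,3
  step 7. node 6  ⊔preds={0,1,2}  new={0,1,2}  old={}  +wl: 4,5
  step 8. node 7  ⊔preds={0,1,2}  new={0,1,2}  old={}  +wl: 
  step 9. node 1  ⊔preds={0,1,2}  new={0,2}  stable
  step 10. node 0  ⊔preds={0,1,2}  new={0,1,2}  old={1}  +wl: 7
  step 11. node 2  ⊔preds={0,1}  new={0,1,2}  stable
  step 12. node 3  ⊔preds={0,1,2}  new={0,1,2}  stable
  step 13. node 4  ⊔preds={0,1,2}  new={0,1,2}  stable
  step 14. node 5  ⊔preds={0,1,2}  new={0,1}  stable
  step 15. node 7  ⊔preds={0,1,2}  new={0,1,2}  stable

Least fixpoint reached:
  node 0: {0,1,2}
  node 1: {0,2}
  node 2: {0,1,2}
  node 3: {0,1,2}
  node 4: {0,1,2}
  node 5: {0,1}
  node 6: {0,1,2}
  node 7: {0,1,2}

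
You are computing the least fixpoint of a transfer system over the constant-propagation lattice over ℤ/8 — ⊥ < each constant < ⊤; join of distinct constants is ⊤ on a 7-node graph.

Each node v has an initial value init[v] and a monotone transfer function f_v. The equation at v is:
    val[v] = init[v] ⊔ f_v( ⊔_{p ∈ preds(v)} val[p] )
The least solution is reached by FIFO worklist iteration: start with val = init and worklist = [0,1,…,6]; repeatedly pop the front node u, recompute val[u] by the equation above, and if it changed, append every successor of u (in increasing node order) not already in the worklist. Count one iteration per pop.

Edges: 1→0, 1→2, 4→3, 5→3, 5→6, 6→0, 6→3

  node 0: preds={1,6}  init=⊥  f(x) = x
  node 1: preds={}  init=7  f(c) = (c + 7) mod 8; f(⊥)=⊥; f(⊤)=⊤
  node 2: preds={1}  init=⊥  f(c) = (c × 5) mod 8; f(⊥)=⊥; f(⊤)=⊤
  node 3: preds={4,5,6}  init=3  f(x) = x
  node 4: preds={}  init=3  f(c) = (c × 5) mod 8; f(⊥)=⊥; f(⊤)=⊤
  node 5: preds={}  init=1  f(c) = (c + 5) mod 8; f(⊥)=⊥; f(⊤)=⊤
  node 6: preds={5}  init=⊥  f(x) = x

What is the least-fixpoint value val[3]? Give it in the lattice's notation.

Worklist (9 pops):
  #1 pop 0: in=7 → 7 (was ⊥); enqueue []
  #2 pop 1: in=⊥ → 7 (no change)
  #3 pop 2: in=7 → 3 (was ⊥); enqueue []
  #4 pop 3: in=⊤ → ⊤ (was 3); enqueue []
  #5 pop 4: in=⊥ → 3 (no change)
  #6 pop 5: in=⊥ → 1 (no change)
  #7 pop 6: in=1 → 1 (was ⊥); enqueue [0,3]
  #8 pop 0: in=⊤ → ⊤ (was 7); enqueue []
  #9 pop 3: in=⊤ → ⊤ (no change)

Fixpoint:
  val[0] = ⊤
  val[1] = 7
  val[2] = 3
  val[3] = ⊤
  val[4] = 3
  val[5] = 1
  val[6] = 1

⊤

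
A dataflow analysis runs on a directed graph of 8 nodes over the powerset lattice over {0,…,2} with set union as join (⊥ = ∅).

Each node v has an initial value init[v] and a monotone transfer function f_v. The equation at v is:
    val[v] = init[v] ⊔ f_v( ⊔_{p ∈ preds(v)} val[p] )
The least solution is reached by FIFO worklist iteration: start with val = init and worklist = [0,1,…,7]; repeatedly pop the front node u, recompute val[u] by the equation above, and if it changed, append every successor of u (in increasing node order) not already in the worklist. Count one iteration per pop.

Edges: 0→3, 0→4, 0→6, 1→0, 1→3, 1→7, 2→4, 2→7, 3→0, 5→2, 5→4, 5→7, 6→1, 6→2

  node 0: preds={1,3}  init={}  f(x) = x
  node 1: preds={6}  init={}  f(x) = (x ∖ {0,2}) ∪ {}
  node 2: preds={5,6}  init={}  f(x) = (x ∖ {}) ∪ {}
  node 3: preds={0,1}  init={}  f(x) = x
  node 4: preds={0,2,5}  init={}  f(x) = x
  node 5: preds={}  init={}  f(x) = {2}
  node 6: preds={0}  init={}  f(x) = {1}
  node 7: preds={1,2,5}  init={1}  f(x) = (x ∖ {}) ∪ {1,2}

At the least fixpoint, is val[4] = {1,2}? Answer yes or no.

Worklist (17 pops):
  #1 pop 0: in={} → {} (no change)
  #2 pop 1: in={} → {} (no change)
  #3 pop 2: in={} → {} (no change)
  #4 pop 3: in={} → {} (no change)
  #5 pop 4: in={} → {} (no change)
  #6 pop 5: in={} → {2} (was {}); enqueue [2,4]
  #7 pop 6: in={} → {1} (was {}); enqueue [1]
  #8 pop 7: in={2} → {1,2} (was {1}); enqueue []
  #9 pop 2: in={1,2} → {1,2} (was {}); enqueue [7]
  #10 pop 4: in={1,2} → {1,2} (was {}); enqueue []
  #11 pop 1: in={1} → {1} (was {}); enqueue [0,3]
  #12 pop 7: in={1,2} → {1,2} (no change)
  #13 pop 0: in={1} → {1} (was {}); enqueue [4,6]
  #14 pop 3: in={1} → {1} (was {}); enqueue [0]
  #15 pop 4: in={1,2} → {1,2} (no change)
  #16 pop 6: in={1} → {1} (no change)
  #17 pop 0: in={1} → {1} (no change)

Fixpoint:
  val[0] = {1}
  val[1] = {1}
  val[2] = {1,2}
  val[3] = {1}
  val[4] = {1,2}
  val[5] = {2}
  val[6] = {1}
  val[7] = {1,2}

yes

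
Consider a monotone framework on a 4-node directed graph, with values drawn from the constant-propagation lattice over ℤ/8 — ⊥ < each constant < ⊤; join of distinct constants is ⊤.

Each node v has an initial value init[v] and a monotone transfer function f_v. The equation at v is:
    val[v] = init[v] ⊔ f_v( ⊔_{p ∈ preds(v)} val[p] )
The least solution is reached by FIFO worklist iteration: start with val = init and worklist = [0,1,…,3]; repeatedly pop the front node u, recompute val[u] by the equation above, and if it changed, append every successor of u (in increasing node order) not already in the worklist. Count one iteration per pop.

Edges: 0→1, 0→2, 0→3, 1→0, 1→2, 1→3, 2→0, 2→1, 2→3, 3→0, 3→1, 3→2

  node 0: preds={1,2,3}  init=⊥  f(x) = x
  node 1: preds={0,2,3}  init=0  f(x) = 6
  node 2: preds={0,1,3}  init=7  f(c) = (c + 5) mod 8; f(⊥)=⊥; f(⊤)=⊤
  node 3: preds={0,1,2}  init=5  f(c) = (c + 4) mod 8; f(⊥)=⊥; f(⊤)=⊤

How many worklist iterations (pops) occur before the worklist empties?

Worklist (7 pops):
  #1 pop 0: in=⊤ → ⊤ (was ⊥); enqueue []
  #2 pop 1: in=⊤ → ⊤ (was 0); enqueue [0]
  #3 pop 2: in=⊤ → ⊤ (was 7); enqueue [1]
  #4 pop 3: in=⊤ → ⊤ (was 5); enqueue [2]
  #5 pop 0: in=⊤ → ⊤ (no change)
  #6 pop 1: in=⊤ → ⊤ (no change)
  #7 pop 2: in=⊤ → ⊤ (no change)

Fixpoint:
  val[0] = ⊤
  val[1] = ⊤
  val[2] = ⊤
  val[3] = ⊤

7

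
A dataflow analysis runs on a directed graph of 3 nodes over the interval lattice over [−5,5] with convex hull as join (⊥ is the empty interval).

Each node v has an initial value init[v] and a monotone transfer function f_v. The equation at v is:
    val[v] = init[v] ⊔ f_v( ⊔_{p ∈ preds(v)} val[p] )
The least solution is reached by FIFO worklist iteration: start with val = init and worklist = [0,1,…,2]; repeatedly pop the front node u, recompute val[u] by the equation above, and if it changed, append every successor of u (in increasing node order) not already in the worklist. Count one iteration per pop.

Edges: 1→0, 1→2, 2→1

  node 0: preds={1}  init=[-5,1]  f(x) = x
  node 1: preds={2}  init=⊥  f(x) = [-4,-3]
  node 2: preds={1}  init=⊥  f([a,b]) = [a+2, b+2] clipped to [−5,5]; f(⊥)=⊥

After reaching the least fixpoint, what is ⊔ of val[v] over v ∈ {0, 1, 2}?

Trace (5 dequeues):
  [1] u=0 | in ⊥ | out [-5,1] | ==
  [2] u=1 | in ⊥ | out [-4,-3] | prev ⊥ | push {0}
  [3] u=2 | in [-4,-3] | out [-2,-1] | prev ⊥ | push {1}
  [4] u=0 | in [-4,-3] | out [-5,1] | ==
  [5] u=1 | in [-2,-1] | out [-4,-3] | ==

Converged values:
  [0] [-5,1]
  [1] [-4,-3]
  [2] [-2,-1]

[-5,1]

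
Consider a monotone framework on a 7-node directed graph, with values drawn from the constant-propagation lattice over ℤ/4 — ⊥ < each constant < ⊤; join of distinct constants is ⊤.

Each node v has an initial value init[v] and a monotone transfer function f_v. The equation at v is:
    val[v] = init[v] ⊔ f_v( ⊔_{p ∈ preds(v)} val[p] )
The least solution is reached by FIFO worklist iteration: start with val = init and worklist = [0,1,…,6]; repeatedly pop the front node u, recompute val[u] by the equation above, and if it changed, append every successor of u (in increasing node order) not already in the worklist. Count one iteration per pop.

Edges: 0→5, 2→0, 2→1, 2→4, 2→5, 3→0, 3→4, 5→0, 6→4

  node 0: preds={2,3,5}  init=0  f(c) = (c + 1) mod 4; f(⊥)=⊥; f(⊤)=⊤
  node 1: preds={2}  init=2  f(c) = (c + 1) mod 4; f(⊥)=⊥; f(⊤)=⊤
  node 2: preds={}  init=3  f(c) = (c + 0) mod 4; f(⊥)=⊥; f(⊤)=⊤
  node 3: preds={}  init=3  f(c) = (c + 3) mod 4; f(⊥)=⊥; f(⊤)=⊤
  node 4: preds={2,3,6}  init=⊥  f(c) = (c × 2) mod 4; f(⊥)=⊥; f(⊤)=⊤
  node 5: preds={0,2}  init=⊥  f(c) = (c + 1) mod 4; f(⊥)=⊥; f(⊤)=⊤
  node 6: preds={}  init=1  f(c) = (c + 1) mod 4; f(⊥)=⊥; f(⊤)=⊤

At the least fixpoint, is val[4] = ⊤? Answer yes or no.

yes

Trace (9 dequeues):
  [1] u=0 | in 3 | out 0 | ==
  [2] u=1 | in 3 | out ⊤ | prev 2 | push {}
  [3] u=2 | in ⊥ | out 3 | ==
  [4] u=3 | in ⊥ | out 3 | ==
  [5] u=4 | in ⊤ | out ⊤ | prev ⊥ | push {}
  [6] u=5 | in ⊤ | out ⊤ | prev ⊥ | push {0}
  [7] u=6 | in ⊥ | out 1 | ==
  [8] u=0 | in ⊤ | out ⊤ | prev 0 | push {5}
  [9] u=5 | in ⊤ | out ⊤ | ==

Converged values:
  [0] ⊤
  [1] ⊤
  [2] 3
  [3] 3
  [4] ⊤
  [5] ⊤
  [6] 1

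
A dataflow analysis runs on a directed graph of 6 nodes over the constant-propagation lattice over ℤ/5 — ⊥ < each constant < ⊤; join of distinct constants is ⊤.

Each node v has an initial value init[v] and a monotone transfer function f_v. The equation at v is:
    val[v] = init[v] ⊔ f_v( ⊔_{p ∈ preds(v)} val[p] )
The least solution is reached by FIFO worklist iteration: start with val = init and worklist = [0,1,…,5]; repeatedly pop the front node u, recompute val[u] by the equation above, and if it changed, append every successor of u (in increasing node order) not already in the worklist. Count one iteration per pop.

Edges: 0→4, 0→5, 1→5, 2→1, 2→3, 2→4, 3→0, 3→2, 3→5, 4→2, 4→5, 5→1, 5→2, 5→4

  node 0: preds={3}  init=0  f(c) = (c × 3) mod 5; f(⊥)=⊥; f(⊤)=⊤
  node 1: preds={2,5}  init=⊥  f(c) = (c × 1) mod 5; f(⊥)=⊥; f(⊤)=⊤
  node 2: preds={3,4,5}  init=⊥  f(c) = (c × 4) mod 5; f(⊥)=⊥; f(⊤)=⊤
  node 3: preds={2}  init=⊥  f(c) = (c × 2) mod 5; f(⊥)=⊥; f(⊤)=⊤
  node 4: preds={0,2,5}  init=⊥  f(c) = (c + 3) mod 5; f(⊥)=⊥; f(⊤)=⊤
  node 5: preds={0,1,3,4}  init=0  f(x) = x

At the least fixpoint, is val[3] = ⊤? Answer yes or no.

Worklist (17 pops):
  #1 pop 0: in=⊥ → 0 (no change)
  #2 pop 1: in=0 → 0 (was ⊥); enqueue []
  #3 pop 2: in=0 → 0 (was ⊥); enqueue [1]
  #4 pop 3: in=0 → 0 (was ⊥); enqueue [0,2]
  #5 pop 4: in=0 → 3 (was ⊥); enqueue []
  #6 pop 5: in=⊤ → ⊤ (was 0); enqueue [4]
  #7 pop 1: in=⊤ → ⊤ (was 0); enqueue [5]
  #8 pop 0: in=0 → 0 (no change)
  #9 pop 2: in=⊤ → ⊤ (was 0); enqueue [1,3]
  #10 pop 4: in=⊤ → ⊤ (was 3); enqueue [2]
  #11 pop 5: in=⊤ → ⊤ (no change)
  #12 pop 1: in=⊤ → ⊤ (no change)
  #13 pop 3: in=⊤ → ⊤ (was 0); enqueue [0,5]
  #14 pop 2: in=⊤ → ⊤ (no change)
  #15 pop 0: in=⊤ → ⊤ (was 0); enqueue [4]
  #16 pop 5: in=⊤ → ⊤ (no change)
  #17 pop 4: in=⊤ → ⊤ (no change)

Fixpoint:
  val[0] = ⊤
  val[1] = ⊤
  val[2] = ⊤
  val[3] = ⊤
  val[4] = ⊤
  val[5] = ⊤

yes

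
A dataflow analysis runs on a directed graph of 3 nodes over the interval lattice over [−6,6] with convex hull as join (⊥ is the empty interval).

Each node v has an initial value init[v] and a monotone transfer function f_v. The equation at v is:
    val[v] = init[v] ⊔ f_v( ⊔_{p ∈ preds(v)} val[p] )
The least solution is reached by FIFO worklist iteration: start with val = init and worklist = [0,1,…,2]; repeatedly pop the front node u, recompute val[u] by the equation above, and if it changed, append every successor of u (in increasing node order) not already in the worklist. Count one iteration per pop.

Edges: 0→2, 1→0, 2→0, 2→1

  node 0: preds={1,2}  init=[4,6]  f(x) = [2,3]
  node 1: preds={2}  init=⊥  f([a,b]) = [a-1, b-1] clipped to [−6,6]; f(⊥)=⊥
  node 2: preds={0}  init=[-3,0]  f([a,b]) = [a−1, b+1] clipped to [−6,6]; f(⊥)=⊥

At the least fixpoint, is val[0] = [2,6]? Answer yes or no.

Worklist (6 pops):
  #1 pop 0: in=[-3,0] → [2,6] (was [4,6]); enqueue []
  #2 pop 1: in=[-3,0] → [-4,-1] (was ⊥); enqueue [0]
  #3 pop 2: in=[2,6] → [-3,6] (was [-3,0]); enqueue [1]
  #4 pop 0: in=[-4,6] → [2,6] (no change)
  #5 pop 1: in=[-3,6] → [-4,5] (was [-4,-1]); enqueue [0]
  #6 pop 0: in=[-4,6] → [2,6] (no change)

Fixpoint:
  val[0] = [2,6]
  val[1] = [-4,5]
  val[2] = [-3,6]

yes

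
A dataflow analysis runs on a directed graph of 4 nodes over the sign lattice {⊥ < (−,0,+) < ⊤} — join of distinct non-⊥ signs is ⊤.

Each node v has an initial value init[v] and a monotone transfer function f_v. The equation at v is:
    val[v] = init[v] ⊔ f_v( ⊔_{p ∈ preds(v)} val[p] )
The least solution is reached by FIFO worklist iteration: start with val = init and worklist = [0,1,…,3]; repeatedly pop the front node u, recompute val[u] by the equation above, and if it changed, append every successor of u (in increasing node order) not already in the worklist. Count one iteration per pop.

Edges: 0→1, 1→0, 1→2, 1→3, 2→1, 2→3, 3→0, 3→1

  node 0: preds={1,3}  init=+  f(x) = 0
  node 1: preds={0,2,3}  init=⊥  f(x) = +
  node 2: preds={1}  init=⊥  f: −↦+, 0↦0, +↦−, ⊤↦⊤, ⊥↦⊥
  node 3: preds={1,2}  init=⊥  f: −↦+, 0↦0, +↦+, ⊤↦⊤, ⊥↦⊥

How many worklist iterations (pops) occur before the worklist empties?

6

Worklist (6 pops):
  #1 pop 0: in=⊥ → ⊤ (was +); enqueue []
  #2 pop 1: in=⊤ → + (was ⊥); enqueue [0]
  #3 pop 2: in=+ → − (was ⊥); enqueue [1]
  #4 pop 3: in=⊤ → ⊤ (was ⊥); enqueue []
  #5 pop 0: in=⊤ → ⊤ (no change)
  #6 pop 1: in=⊤ → + (no change)

Fixpoint:
  val[0] = ⊤
  val[1] = +
  val[2] = −
  val[3] = ⊤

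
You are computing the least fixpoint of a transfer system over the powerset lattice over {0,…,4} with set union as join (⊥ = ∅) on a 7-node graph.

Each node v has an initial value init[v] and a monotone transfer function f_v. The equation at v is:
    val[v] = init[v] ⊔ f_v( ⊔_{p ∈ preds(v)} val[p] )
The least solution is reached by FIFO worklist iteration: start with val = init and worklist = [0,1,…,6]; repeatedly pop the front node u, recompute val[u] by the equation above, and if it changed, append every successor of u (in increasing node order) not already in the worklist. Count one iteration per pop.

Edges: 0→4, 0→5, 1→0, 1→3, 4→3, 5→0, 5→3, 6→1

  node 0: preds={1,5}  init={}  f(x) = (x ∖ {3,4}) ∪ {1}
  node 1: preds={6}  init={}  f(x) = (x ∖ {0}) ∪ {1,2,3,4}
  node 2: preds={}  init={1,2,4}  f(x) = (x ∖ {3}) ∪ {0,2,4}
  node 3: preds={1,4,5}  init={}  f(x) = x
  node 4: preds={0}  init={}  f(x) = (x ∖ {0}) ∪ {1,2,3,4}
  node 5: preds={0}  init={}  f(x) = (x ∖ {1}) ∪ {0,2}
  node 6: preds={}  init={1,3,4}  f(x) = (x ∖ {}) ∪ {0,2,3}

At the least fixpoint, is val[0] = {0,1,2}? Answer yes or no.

Trace (12 dequeues):
  [1] u=0 | in {} | out {1} | prev {} | push {}
  [2] u=1 | in {1,3,4} | out {1,2,3,4} | prev {} | push {0}
  [3] u=2 | in {} | out {0,1,2,4} | prev {1,2,4} | push {}
  [4] u=3 | in {1,2,3,4} | out {1,2,3,4} | prev {} | push {}
  [5] u=4 | in {1} | out {1,2,3,4} | prev {} | push {3}
  [6] u=5 | in {1} | out {0,2} | prev {} | push {}
  [7] u=6 | in {} | out {0,1,2,3,4} | prev {1,3,4} | push {1}
  [8] u=0 | in {0,1,2,3,4} | out {0,1,2} | prev {1} | push {4,5}
  [9] u=3 | in {0,1,2,3,4} | out {0,1,2,3,4} | prev {1,2,3,4} | push {}
  [10] u=1 | in {0,1,2,3,4} | out {1,2,3,4} | ==
  [11] u=4 | in {0,1,2} | out {1,2,3,4} | ==
  [12] u=5 | in {0,1,2} | out {0,2} | ==

Converged values:
  [0] {0,1,2}
  [1] {1,2,3,4}
  [2] {0,1,2,4}
  [3] {0,1,2,3,4}
  [4] {1,2,3,4}
  [5] {0,2}
  [6] {0,1,2,3,4}

yes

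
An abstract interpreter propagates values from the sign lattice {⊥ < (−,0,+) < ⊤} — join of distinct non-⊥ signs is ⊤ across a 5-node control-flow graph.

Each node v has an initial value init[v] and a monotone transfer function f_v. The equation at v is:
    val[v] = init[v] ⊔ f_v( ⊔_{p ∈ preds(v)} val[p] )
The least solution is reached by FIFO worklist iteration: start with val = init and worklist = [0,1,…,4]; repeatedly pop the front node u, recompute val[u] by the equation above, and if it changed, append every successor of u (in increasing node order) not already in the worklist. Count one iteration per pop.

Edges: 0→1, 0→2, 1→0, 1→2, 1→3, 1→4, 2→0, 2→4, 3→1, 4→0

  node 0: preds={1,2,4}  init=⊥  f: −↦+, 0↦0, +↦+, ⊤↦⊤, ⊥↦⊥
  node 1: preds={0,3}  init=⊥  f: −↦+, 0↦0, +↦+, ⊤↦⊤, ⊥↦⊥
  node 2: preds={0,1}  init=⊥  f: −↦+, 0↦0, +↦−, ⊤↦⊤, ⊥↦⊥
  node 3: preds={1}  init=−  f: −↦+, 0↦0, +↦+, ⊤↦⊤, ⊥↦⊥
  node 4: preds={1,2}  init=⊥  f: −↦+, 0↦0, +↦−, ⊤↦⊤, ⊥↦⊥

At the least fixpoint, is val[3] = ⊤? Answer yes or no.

yes

Worklist (11 pops):
  #1 pop 0: in=⊥ → ⊥ (no change)
  #2 pop 1: in=− → + (was ⊥); enqueue [0]
  #3 pop 2: in=+ → − (was ⊥); enqueue []
  #4 pop 3: in=+ → ⊤ (was −); enqueue [1]
  #5 pop 4: in=⊤ → ⊤ (was ⊥); enqueue []
  #6 pop 0: in=⊤ → ⊤ (was ⊥); enqueue [2]
  #7 pop 1: in=⊤ → ⊤ (was +); enqueue [0,3,4]
  #8 pop 2: in=⊤ → ⊤ (was −); enqueue []
  #9 pop 0: in=⊤ → ⊤ (no change)
  #10 pop 3: in=⊤ → ⊤ (no change)
  #11 pop 4: in=⊤ → ⊤ (no change)

Fixpoint:
  val[0] = ⊤
  val[1] = ⊤
  val[2] = ⊤
  val[3] = ⊤
  val[4] = ⊤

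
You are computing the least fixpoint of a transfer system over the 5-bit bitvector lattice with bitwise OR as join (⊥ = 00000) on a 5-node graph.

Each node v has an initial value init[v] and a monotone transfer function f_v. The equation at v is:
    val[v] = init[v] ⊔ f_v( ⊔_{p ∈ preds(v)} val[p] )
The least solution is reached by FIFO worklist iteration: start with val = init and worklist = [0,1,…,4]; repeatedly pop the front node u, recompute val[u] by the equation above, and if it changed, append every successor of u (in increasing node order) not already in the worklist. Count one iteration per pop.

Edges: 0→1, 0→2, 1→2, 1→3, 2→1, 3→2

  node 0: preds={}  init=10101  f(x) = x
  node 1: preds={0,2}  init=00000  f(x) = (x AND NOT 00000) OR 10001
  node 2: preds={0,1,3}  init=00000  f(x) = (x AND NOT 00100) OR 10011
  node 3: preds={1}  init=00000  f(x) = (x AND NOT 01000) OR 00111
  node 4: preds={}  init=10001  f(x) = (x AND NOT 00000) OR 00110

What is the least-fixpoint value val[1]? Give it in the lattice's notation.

Worklist (8 pops):
  #1 pop 0: in=00000 → 10101 (no change)
  #2 pop 1: in=10101 → 10101 (was 00000); enqueue []
  #3 pop 2: in=10101 → 10011 (was 00000); enqueue [1]
  #4 pop 3: in=10101 → 10111 (was 00000); enqueue [2]
  #5 pop 4: in=00000 → 10111 (was 10001); enqueue []
  #6 pop 1: in=10111 → 10111 (was 10101); enqueue [3]
  #7 pop 2: in=10111 → 10011 (no change)
  #8 pop 3: in=10111 → 10111 (no change)

Fixpoint:
  val[0] = 10101
  val[1] = 10111
  val[2] = 10011
  val[3] = 10111
  val[4] = 10111

10111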